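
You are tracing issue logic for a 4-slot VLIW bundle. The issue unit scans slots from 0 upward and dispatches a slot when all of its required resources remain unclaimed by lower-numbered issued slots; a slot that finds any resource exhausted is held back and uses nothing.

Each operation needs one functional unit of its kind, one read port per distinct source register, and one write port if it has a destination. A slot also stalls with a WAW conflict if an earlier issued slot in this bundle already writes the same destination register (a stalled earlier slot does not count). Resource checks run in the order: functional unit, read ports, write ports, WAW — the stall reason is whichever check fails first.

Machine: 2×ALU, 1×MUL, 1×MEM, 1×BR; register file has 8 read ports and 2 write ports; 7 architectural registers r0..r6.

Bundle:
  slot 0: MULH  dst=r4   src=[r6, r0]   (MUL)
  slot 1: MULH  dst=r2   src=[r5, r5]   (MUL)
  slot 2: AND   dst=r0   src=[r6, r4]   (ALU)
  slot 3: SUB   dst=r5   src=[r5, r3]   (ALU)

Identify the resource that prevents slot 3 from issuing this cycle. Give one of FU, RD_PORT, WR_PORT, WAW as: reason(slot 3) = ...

reason(slot 3) = WR_PORT

#0 MUL src=r6,r0 dispatched  <A:2 Mu:0 Ld:1 B:1 rd:6 wr:1>
#1 MUL src=r5,r5 held:FU  <A:2 Mu:0 Ld:1 B:1 rd:6 wr:1>
#2 ALU src=r6,r4 dispatched  <A:1 Mu:0 Ld:1 B:1 rd:4 wr:0>
#3 ALU src=r5,r3 held:WR_PORT  <A:1 Mu:0 Ld:1 B:1 rd:4 wr:0>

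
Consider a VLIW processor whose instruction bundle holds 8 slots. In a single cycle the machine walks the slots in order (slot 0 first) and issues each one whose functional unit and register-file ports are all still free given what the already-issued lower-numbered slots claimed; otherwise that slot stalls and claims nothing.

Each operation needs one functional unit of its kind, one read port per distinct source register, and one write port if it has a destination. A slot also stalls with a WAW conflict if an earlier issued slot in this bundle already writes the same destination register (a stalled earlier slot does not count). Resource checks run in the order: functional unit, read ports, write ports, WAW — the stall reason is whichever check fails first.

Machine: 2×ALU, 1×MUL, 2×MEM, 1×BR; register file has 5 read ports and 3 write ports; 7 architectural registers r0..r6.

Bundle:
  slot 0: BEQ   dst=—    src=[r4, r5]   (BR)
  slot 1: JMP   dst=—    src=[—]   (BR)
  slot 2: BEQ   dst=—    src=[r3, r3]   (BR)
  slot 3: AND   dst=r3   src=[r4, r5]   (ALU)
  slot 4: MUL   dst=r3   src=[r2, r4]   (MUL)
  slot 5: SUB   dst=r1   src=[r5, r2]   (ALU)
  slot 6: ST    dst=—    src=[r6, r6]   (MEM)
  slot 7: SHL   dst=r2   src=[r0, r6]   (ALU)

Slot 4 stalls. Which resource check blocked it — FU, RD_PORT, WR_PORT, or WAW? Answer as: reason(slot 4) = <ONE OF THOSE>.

  0. BR ⇒ go  {2A/1Mu/2Ld/0B | 3r 3w}
  1. BR ⇒ no(FU)  {2A/1Mu/2Ld/0B | 3r 3w}
  2. BR ⇒ no(FU)  {2A/1Mu/2Ld/0B | 3r 3w}
  3. ALU→r3 ⇒ go  {1A/1Mu/2Ld/0B | 1r 2w}
  4. MUL→r3 ⇒ no(RD_PORT)  {1A/1Mu/2Ld/0B | 1r 2w}
  5. ALU→r1 ⇒ no(RD_PORT)  {1A/1Mu/2Ld/0B | 1r 2w}
  6. MEM ⇒ go  {1A/1Mu/1Ld/0B | 0r 2w}
  7. ALU→r2 ⇒ no(RD_PORT)  {1A/1Mu/1Ld/0B | 0r 2w}

reason(slot 4) = RD_PORT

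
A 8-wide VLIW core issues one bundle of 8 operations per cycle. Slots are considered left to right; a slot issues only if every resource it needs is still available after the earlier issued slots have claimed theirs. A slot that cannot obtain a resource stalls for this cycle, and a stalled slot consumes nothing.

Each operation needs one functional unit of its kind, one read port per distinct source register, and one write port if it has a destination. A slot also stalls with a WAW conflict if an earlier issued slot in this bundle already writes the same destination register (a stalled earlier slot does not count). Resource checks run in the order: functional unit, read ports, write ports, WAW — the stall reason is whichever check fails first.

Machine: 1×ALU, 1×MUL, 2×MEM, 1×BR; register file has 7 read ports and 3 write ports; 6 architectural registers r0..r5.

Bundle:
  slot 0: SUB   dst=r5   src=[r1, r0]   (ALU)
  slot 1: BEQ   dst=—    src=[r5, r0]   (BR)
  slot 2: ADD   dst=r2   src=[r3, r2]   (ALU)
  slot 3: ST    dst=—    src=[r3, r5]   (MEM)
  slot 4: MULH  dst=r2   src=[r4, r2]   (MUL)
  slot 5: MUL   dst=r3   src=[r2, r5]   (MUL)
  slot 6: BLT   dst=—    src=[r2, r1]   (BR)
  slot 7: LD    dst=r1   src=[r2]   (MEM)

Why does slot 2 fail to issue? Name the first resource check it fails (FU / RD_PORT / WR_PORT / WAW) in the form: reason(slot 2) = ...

reason(slot 2) = FU

  0. ALU→r5 ⇒ go  {0A/1Mu/2Ld/1B | 5r 2w}
  1. BR ⇒ go  {0A/1Mu/2Ld/0B | 3r 2w}
  2. ALU→r2 ⇒ no(FU)  {0A/1Mu/2Ld/0B | 3r 2w}
  3. MEM ⇒ go  {0A/1Mu/1Ld/0B | 1r 2w}
  4. MUL→r2 ⇒ no(RD_PORT)  {0A/1Mu/1Ld/0B | 1r 2w}
  5. MUL→r3 ⇒ no(RD_PORT)  {0A/1Mu/1Ld/0B | 1r 2w}
  6. BR ⇒ no(FU)  {0A/1Mu/1Ld/0B | 1r 2w}
  7. MEM→r1 ⇒ go  {0A/1Mu/0Ld/0B | 0r 1w}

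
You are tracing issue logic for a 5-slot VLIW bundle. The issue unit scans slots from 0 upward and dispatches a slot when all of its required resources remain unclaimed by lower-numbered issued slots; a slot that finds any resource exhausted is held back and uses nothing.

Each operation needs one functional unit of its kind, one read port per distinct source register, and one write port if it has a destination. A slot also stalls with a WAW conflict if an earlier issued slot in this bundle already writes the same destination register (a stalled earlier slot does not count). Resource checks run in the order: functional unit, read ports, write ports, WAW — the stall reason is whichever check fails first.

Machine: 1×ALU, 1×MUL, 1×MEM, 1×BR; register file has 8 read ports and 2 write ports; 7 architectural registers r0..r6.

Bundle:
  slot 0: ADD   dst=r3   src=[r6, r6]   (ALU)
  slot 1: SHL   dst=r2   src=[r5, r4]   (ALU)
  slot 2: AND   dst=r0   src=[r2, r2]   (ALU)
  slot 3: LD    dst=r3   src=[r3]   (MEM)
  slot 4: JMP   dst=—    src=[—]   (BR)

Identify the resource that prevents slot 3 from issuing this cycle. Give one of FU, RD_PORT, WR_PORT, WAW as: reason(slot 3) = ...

(0) want 1×ALU +1rd +1wr — yes → AL0|MU1|ME1|BR1|rd7|wr1
(1) want 1×ALU +2rd +1wr — FU → AL0|MU1|ME1|BR1|rd7|wr1
(2) want 1×ALU +1rd +1wr — FU → AL0|MU1|ME1|BR1|rd7|wr1
(3) want 1×MEM +1rd +1wr — WAW → AL0|MU1|ME1|BR1|rd7|wr1
(4) want 1×BR +0rd +0wr — yes → AL0|MU1|ME1|BR0|rd7|wr1

reason(slot 3) = WAW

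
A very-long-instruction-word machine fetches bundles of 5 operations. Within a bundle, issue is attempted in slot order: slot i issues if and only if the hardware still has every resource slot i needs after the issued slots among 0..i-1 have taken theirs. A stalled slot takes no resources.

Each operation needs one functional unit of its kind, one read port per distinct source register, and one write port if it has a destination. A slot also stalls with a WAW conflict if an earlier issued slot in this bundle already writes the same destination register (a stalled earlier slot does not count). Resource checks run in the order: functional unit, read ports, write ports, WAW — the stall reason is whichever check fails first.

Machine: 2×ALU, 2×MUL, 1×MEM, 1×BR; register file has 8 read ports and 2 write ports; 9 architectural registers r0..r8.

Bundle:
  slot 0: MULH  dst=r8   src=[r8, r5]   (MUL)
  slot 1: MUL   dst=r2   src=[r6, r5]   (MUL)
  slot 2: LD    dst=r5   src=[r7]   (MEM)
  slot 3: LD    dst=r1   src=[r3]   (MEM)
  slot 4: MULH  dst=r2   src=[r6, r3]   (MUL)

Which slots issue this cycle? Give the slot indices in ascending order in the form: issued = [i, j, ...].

slot 0 (MUL): ISSUE — free A2,Mu1,Ld1,B1 rp6 wp1
slot 1 (MUL): ISSUE — free A2,Mu0,Ld1,B1 rp4 wp0
slot 2 (MEM): stall WR_PORT — free A2,Mu0,Ld1,B1 rp4 wp0
slot 3 (MEM): stall WR_PORT — free A2,Mu0,Ld1,B1 rp4 wp0
slot 4 (MUL): stall FU — free A2,Mu0,Ld1,B1 rp4 wp0

issued = [0, 1]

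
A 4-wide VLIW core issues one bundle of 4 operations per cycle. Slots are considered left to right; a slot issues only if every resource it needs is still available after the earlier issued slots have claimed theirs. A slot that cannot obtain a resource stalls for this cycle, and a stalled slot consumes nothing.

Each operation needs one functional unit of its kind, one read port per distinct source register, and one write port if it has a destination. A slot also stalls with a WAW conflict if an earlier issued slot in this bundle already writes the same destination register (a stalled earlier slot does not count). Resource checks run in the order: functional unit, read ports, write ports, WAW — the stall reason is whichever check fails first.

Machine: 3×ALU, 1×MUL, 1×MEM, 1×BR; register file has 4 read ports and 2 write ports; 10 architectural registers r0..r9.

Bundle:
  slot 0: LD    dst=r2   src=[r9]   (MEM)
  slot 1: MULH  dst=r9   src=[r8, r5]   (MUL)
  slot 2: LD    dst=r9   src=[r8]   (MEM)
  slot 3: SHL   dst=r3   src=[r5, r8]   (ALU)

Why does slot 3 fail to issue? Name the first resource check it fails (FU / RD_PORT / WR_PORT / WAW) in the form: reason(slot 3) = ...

reason(slot 3) = RD_PORT

#0 MEM src=r9 dispatched  <A:3 Mu:1 Ld:0 B:1 rd:3 wr:1>
#1 MUL src=r8,r5 dispatched  <A:3 Mu:0 Ld:0 B:1 rd:1 wr:0>
#2 MEM src=r8 held:FU  <A:3 Mu:0 Ld:0 B:1 rd:1 wr:0>
#3 ALU src=r5,r8 held:RD_PORT  <A:3 Mu:0 Ld:0 B:1 rd:1 wr:0>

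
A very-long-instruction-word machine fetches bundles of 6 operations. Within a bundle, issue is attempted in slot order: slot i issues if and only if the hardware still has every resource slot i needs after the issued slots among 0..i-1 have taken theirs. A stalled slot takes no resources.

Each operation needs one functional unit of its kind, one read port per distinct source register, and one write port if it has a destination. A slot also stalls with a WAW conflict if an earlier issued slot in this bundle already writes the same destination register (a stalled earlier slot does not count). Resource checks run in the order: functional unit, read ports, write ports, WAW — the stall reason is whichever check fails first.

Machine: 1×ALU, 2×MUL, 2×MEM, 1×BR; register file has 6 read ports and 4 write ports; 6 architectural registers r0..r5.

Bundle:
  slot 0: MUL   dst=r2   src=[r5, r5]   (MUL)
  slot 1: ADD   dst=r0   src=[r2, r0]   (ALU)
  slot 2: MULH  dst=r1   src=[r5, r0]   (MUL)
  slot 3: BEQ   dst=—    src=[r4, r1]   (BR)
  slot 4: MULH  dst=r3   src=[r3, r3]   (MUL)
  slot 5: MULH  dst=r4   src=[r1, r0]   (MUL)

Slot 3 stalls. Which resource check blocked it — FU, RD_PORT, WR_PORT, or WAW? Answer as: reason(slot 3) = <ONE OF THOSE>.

reason(slot 3) = RD_PORT

slot 0 (MUL): ISSUE — free A1,Mu1,Ld2,B1 rp5 wp3
slot 1 (ALU): ISSUE — free A0,Mu1,Ld2,B1 rp3 wp2
slot 2 (MUL): ISSUE — free A0,Mu0,Ld2,B1 rp1 wp1
slot 3 (BR): stall RD_PORT — free A0,Mu0,Ld2,B1 rp1 wp1
slot 4 (MUL): stall FU — free A0,Mu0,Ld2,B1 rp1 wp1
slot 5 (MUL): stall FU — free A0,Mu0,Ld2,B1 rp1 wp1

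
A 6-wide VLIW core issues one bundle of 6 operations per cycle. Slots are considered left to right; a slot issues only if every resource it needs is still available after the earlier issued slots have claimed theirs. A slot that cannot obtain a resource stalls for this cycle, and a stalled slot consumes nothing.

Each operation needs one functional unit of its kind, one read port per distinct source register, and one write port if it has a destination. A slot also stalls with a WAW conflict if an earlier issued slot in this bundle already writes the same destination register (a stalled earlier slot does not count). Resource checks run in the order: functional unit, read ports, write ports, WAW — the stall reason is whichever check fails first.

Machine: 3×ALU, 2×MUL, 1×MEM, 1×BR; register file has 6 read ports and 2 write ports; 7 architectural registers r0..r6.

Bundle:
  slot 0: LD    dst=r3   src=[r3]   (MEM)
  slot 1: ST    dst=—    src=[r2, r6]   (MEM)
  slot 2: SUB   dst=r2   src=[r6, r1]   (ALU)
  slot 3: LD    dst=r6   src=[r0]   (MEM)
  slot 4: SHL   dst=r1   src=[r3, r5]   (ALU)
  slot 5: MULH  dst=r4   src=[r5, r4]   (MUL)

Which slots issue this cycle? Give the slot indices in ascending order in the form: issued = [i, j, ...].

  0. MEM→r3 ⇒ go  {3A/2Mu/0Ld/1B | 5r 1w}
  1. MEM ⇒ no(FU)  {3A/2Mu/0Ld/1B | 5r 1w}
  2. ALU→r2 ⇒ go  {2A/2Mu/0Ld/1B | 3r 0w}
  3. MEM→r6 ⇒ no(FU)  {2A/2Mu/0Ld/1B | 3r 0w}
  4. ALU→r1 ⇒ no(WR_PORT)  {2A/2Mu/0Ld/1B | 3r 0w}
  5. MUL→r4 ⇒ no(WR_PORT)  {2A/2Mu/0Ld/1B | 3r 0w}

issued = [0, 2]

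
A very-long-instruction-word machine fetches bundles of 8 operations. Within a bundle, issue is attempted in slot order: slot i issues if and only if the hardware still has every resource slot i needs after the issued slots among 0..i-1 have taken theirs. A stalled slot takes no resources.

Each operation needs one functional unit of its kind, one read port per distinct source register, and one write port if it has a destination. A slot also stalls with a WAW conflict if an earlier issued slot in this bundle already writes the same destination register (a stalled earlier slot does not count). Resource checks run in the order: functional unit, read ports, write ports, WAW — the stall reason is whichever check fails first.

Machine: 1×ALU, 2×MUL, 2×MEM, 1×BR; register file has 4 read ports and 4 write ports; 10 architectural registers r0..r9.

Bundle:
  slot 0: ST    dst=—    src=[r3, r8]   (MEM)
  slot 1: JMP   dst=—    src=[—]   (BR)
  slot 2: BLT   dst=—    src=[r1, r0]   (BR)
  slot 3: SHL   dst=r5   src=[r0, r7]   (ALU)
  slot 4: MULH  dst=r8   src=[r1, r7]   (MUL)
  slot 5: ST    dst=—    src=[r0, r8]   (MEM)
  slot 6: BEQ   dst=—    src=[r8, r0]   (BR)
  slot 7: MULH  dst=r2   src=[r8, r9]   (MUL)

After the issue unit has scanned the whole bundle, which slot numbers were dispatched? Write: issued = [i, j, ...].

issued = [0, 1, 3]

#0 MEM src=r3,r8 dispatched  <A:1 Mu:2 Ld:1 B:1 rd:2 wr:4>
#1 BR src=- dispatched  <A:1 Mu:2 Ld:1 B:0 rd:2 wr:4>
#2 BR src=r1,r0 held:FU  <A:1 Mu:2 Ld:1 B:0 rd:2 wr:4>
#3 ALU src=r0,r7 dispatched  <A:0 Mu:2 Ld:1 B:0 rd:0 wr:3>
#4 MUL src=r1,r7 held:RD_PORT  <A:0 Mu:2 Ld:1 B:0 rd:0 wr:3>
#5 MEM src=r0,r8 held:RD_PORT  <A:0 Mu:2 Ld:1 B:0 rd:0 wr:3>
#6 BR src=r8,r0 held:FU  <A:0 Mu:2 Ld:1 B:0 rd:0 wr:3>
#7 MUL src=r8,r9 held:RD_PORT  <A:0 Mu:2 Ld:1 B:0 rd:0 wr:3>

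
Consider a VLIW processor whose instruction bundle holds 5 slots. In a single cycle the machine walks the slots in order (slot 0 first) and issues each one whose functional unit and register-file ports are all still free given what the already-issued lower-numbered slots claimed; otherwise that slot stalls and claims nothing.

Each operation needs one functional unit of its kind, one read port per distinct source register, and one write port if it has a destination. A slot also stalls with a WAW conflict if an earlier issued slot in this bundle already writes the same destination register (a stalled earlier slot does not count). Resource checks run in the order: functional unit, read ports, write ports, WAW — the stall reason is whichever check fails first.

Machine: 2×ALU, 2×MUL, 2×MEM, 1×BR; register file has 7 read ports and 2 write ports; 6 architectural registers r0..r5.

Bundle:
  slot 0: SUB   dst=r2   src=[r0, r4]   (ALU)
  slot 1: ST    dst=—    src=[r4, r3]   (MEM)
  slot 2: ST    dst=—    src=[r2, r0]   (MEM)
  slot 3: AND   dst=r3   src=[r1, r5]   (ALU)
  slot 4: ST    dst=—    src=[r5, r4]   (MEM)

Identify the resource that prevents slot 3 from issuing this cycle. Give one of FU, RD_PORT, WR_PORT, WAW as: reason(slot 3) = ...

#0 ALU src=r0,r4 dispatched  <A:1 Mu:2 Ld:2 B:1 rd:5 wr:1>
#1 MEM src=r4,r3 dispatched  <A:1 Mu:2 Ld:1 B:1 rd:3 wr:1>
#2 MEM src=r2,r0 dispatched  <A:1 Mu:2 Ld:0 B:1 rd:1 wr:1>
#3 ALU src=r1,r5 held:RD_PORT  <A:1 Mu:2 Ld:0 B:1 rd:1 wr:1>
#4 MEM src=r5,r4 held:FU  <A:1 Mu:2 Ld:0 B:1 rd:1 wr:1>

reason(slot 3) = RD_PORT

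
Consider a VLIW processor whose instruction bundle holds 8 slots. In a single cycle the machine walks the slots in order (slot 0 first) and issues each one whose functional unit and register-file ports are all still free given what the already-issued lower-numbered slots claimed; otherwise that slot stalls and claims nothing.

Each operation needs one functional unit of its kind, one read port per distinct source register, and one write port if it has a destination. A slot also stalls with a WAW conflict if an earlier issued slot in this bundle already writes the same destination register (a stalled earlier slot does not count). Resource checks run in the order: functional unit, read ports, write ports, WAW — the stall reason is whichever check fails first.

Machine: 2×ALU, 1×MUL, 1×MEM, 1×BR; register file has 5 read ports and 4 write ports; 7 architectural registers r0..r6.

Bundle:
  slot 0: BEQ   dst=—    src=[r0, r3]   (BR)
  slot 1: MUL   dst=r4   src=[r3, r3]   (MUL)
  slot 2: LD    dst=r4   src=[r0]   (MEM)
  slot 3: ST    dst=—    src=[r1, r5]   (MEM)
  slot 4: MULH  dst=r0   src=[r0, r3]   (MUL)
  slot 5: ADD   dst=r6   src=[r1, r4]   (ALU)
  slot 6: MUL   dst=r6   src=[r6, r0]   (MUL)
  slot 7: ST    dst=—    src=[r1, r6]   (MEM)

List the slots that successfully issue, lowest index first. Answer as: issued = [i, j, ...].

#0 BR src=r0,r3 dispatched  <A:2 Mu:1 Ld:1 B:0 rd:3 wr:4>
#1 MUL src=r3,r3 dispatched  <A:2 Mu:0 Ld:1 B:0 rd:2 wr:3>
#2 MEM src=r0 held:WAW  <A:2 Mu:0 Ld:1 B:0 rd:2 wr:3>
#3 MEM src=r1,r5 dispatched  <A:2 Mu:0 Ld:0 B:0 rd:0 wr:3>
#4 MUL src=r0,r3 held:FU  <A:2 Mu:0 Ld:0 B:0 rd:0 wr:3>
#5 ALU src=r1,r4 held:RD_PORT  <A:2 Mu:0 Ld:0 B:0 rd:0 wr:3>
#6 MUL src=r6,r0 held:FU  <A:2 Mu:0 Ld:0 B:0 rd:0 wr:3>
#7 MEM src=r1,r6 held:FU  <A:2 Mu:0 Ld:0 B:0 rd:0 wr:3>

issued = [0, 1, 3]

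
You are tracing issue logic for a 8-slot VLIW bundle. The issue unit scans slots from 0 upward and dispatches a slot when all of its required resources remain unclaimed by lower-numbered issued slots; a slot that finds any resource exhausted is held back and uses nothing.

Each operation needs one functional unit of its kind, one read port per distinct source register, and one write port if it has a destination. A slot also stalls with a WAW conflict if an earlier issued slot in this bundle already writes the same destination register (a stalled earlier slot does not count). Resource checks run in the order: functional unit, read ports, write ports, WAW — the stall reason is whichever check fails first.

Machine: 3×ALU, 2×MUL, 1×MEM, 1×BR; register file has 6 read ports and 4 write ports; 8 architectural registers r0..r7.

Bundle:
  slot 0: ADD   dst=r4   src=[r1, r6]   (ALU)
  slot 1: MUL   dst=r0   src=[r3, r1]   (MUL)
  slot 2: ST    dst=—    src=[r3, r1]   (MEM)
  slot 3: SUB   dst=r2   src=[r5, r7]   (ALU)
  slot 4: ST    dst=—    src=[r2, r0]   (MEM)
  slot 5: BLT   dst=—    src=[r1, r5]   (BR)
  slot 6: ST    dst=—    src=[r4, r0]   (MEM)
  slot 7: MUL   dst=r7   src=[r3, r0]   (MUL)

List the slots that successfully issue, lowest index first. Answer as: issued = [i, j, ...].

[0] ALU needs rd=2 wr=1: ok; after: ALU=2 MUL=2 MEM=1 BR=1, R=4, W=3
[1] MUL needs rd=2 wr=1: ok; after: ALU=2 MUL=1 MEM=1 BR=1, R=2, W=2
[2] MEM needs rd=2 wr=0: ok; after: ALU=2 MUL=1 MEM=0 BR=1, R=0, W=2
[3] ALU needs rd=2 wr=1: RD_PORT; after: ALU=2 MUL=1 MEM=0 BR=1, R=0, W=2
[4] MEM needs rd=2 wr=0: FU; after: ALU=2 MUL=1 MEM=0 BR=1, R=0, W=2
[5] BR needs rd=2 wr=0: RD_PORT; after: ALU=2 MUL=1 MEM=0 BR=1, R=0, W=2
[6] MEM needs rd=2 wr=0: FU; after: ALU=2 MUL=1 MEM=0 BR=1, R=0, W=2
[7] MUL needs rd=2 wr=1: RD_PORT; after: ALU=2 MUL=1 MEM=0 BR=1, R=0, W=2

issued = [0, 1, 2]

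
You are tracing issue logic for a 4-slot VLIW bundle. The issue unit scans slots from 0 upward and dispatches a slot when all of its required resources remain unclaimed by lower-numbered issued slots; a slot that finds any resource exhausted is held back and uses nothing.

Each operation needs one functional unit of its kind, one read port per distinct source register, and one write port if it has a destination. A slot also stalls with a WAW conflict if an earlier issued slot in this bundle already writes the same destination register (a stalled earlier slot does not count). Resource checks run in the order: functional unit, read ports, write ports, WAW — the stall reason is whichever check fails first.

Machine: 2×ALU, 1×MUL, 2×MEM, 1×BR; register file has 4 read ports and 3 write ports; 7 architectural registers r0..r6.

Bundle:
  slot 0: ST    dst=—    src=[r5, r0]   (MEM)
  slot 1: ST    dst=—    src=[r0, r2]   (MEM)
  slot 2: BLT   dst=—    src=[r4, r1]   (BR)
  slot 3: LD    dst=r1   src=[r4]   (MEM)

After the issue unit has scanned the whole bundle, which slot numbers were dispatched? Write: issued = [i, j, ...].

issued = [0, 1]

  0. MEM ⇒ go  {2A/1Mu/1Ld/1B | 2r 3w}
  1. MEM ⇒ go  {2A/1Mu/0Ld/1B | 0r 3w}
  2. BR ⇒ no(RD_PORT)  {2A/1Mu/0Ld/1B | 0r 3w}
  3. MEM→r1 ⇒ no(FU)  {2A/1Mu/0Ld/1B | 0r 3w}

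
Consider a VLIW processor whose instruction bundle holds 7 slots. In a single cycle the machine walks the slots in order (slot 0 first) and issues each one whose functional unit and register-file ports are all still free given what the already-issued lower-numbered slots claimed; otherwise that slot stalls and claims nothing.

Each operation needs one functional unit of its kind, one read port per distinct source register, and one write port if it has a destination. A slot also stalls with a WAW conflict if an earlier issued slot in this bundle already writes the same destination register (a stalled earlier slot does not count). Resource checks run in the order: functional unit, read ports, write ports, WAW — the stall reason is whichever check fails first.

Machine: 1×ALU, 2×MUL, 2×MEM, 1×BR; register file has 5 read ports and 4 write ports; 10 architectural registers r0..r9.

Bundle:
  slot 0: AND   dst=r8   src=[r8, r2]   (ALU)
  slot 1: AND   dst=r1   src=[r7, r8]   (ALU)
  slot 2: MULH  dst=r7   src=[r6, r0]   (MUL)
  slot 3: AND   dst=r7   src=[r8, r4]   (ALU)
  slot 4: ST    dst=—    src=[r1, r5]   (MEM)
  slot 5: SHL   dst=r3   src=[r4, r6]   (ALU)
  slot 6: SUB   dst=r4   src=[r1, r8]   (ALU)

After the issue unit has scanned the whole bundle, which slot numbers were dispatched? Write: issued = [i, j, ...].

issued = [0, 2]

#0 ALU src=r8,r2 dispatched  <A:0 Mu:2 Ld:2 B:1 rd:3 wr:3>
#1 ALU src=r7,r8 held:FU  <A:0 Mu:2 Ld:2 B:1 rd:3 wr:3>
#2 MUL src=r6,r0 dispatched  <A:0 Mu:1 Ld:2 B:1 rd:1 wr:2>
#3 ALU src=r8,r4 held:FU  <A:0 Mu:1 Ld:2 B:1 rd:1 wr:2>
#4 MEM src=r1,r5 held:RD_PORT  <A:0 Mu:1 Ld:2 B:1 rd:1 wr:2>
#5 ALU src=r4,r6 held:FU  <A:0 Mu:1 Ld:2 B:1 rd:1 wr:2>
#6 ALU src=r1,r8 held:FU  <A:0 Mu:1 Ld:2 B:1 rd:1 wr:2>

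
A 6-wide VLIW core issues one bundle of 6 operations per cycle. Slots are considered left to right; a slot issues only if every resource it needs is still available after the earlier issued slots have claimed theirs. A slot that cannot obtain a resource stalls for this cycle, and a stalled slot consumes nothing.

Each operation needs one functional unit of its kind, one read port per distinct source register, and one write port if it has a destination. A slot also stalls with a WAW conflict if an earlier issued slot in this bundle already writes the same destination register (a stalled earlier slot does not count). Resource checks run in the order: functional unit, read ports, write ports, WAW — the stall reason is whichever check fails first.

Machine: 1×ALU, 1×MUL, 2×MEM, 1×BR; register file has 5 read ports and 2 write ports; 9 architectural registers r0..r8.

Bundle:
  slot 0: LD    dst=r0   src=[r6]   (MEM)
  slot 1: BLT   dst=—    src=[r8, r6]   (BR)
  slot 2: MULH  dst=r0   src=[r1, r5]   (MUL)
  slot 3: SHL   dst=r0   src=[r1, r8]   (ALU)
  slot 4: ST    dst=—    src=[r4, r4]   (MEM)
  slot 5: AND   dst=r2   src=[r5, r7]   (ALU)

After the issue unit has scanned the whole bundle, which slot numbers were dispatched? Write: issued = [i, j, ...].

issued = [0, 1, 4]

(0) want 1×MEM +1rd +1wr — yes → AL1|MU1|ME1|BR1|rd4|wr1
(1) want 1×BR +2rd +0wr — yes → AL1|MU1|ME1|BR0|rd2|wr1
(2) want 1×MUL +2rd +1wr — WAW → AL1|MU1|ME1|BR0|rd2|wr1
(3) want 1×ALU +2rd +1wr — WAW → AL1|MU1|ME1|BR0|rd2|wr1
(4) want 1×MEM +1rd +0wr — yes → AL1|MU1|ME0|BR0|rd1|wr1
(5) want 1×ALU +2rd +1wr — RD_PORT → AL1|MU1|ME0|BR0|rd1|wr1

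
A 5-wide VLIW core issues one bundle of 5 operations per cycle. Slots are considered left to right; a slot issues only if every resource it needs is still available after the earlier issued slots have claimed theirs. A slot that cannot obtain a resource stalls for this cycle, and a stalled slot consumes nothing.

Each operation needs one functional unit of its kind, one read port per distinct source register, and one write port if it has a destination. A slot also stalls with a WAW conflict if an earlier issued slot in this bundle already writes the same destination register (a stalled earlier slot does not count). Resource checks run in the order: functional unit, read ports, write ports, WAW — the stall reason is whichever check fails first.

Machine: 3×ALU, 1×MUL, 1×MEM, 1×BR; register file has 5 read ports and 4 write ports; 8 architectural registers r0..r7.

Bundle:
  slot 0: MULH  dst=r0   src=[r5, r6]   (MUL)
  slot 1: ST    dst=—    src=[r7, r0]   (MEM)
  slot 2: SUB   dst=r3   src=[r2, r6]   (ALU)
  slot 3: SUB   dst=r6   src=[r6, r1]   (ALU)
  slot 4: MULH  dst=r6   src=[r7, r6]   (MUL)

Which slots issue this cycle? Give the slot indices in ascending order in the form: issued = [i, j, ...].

issued = [0, 1]

(0) want 1×MUL +2rd +1wr — yes → AL3|MU0|ME1|BR1|rd3|wr3
(1) want 1×MEM +2rd +0wr — yes → AL3|MU0|ME0|BR1|rd1|wr3
(2) want 1×ALU +2rd +1wr — RD_PORT → AL3|MU0|ME0|BR1|rd1|wr3
(3) want 1×ALU +2rd +1wr — RD_PORT → AL3|MU0|ME0|BR1|rd1|wr3
(4) want 1×MUL +2rd +1wr — FU → AL3|MU0|ME0|BR1|rd1|wr3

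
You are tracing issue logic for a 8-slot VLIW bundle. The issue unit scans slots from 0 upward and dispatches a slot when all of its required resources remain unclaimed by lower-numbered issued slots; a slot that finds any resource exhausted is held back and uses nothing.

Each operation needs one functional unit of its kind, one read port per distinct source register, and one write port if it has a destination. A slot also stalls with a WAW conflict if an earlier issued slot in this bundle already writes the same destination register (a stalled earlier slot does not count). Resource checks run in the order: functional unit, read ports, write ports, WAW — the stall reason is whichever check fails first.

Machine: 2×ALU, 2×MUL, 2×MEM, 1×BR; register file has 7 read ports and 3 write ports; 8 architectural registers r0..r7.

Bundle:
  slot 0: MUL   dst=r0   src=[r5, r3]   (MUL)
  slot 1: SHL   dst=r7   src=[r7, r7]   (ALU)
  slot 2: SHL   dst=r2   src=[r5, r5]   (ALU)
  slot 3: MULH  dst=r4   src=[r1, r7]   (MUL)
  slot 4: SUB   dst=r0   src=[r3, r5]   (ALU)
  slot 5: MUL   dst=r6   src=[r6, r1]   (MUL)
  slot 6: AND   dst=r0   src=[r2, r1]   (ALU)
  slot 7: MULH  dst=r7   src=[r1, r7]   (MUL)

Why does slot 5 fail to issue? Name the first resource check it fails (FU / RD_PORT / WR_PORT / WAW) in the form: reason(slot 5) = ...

  0. MUL→r0 ⇒ go  {2A/1Mu/2Ld/1B | 5r 2w}
  1. ALU→r7 ⇒ go  {1A/1Mu/2Ld/1B | 4r 1w}
  2. ALU→r2 ⇒ go  {0A/1Mu/2Ld/1B | 3r 0w}
  3. MUL→r4 ⇒ no(WR_PORT)  {0A/1Mu/2Ld/1B | 3r 0w}
  4. ALU→r0 ⇒ no(FU)  {0A/1Mu/2Ld/1B | 3r 0w}
  5. MUL→r6 ⇒ no(WR_PORT)  {0A/1Mu/2Ld/1B | 3r 0w}
  6. ALU→r0 ⇒ no(FU)  {0A/1Mu/2Ld/1B | 3r 0w}
  7. MUL→r7 ⇒ no(WR_PORT)  {0A/1Mu/2Ld/1B | 3r 0w}

reason(slot 5) = WR_PORT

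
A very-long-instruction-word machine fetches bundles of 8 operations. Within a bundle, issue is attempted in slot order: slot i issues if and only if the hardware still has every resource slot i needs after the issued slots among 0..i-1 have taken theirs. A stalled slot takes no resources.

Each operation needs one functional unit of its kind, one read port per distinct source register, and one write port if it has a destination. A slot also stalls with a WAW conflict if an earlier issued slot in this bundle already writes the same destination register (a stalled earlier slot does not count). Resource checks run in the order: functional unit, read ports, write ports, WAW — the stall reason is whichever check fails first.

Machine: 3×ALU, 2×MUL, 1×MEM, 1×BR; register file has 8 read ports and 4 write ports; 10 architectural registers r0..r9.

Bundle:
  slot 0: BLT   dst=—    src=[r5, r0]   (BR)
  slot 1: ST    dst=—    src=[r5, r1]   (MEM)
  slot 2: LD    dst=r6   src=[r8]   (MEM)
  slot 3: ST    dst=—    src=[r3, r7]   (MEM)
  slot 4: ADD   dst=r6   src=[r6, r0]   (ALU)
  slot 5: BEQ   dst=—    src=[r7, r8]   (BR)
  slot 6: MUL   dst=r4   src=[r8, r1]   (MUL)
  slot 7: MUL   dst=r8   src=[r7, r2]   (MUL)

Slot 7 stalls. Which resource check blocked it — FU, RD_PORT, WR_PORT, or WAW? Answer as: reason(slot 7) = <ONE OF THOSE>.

  0. BR ⇒ go  {3A/2Mu/1Ld/0B | 6r 4w}
  1. MEM ⇒ go  {3A/2Mu/0Ld/0B | 4r 4w}
  2. MEM→r6 ⇒ no(FU)  {3A/2Mu/0Ld/0B | 4r 4w}
  3. MEM ⇒ no(FU)  {3A/2Mu/0Ld/0B | 4r 4w}
  4. ALU→r6 ⇒ go  {2A/2Mu/0Ld/0B | 2r 3w}
  5. BR ⇒ no(FU)  {2A/2Mu/0Ld/0B | 2r 3w}
  6. MUL→r4 ⇒ go  {2A/1Mu/0Ld/0B | 0r 2w}
  7. MUL→r8 ⇒ no(RD_PORT)  {2A/1Mu/0Ld/0B | 0r 2w}

reason(slot 7) = RD_PORT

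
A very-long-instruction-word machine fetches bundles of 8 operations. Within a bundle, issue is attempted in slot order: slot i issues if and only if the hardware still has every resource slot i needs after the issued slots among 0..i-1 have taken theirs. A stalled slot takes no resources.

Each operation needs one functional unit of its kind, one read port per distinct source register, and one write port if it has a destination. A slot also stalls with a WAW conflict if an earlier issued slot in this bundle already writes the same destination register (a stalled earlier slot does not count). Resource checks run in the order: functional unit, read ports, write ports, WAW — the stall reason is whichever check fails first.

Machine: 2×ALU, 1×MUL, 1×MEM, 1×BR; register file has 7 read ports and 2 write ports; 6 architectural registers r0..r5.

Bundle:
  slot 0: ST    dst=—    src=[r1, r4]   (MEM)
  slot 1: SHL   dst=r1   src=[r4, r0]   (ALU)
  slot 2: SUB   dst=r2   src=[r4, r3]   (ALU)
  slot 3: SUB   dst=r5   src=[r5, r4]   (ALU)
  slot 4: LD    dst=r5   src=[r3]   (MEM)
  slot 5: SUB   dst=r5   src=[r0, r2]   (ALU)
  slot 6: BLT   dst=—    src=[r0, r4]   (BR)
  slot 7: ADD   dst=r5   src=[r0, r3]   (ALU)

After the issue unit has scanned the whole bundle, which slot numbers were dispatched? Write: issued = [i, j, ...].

(0) want 1×MEM +2rd +0wr — yes → AL2|MU1|ME0|BR1|rd5|wr2
(1) want 1×ALU +2rd +1wr — yes → AL1|MU1|ME0|BR1|rd3|wr1
(2) want 1×ALU +2rd +1wr — yes → AL0|MU1|ME0|BR1|rd1|wr0
(3) want 1×ALU +2rd +1wr — FU → AL0|MU1|ME0|BR1|rd1|wr0
(4) want 1×MEM +1rd +1wr — FU → AL0|MU1|ME0|BR1|rd1|wr0
(5) want 1×ALU +2rd +1wr — FU → AL0|MU1|ME0|BR1|rd1|wr0
(6) want 1×BR +2rd +0wr — RD_PORT → AL0|MU1|ME0|BR1|rd1|wr0
(7) want 1×ALU +2rd +1wr — FU → AL0|MU1|ME0|BR1|rd1|wr0

issued = [0, 1, 2]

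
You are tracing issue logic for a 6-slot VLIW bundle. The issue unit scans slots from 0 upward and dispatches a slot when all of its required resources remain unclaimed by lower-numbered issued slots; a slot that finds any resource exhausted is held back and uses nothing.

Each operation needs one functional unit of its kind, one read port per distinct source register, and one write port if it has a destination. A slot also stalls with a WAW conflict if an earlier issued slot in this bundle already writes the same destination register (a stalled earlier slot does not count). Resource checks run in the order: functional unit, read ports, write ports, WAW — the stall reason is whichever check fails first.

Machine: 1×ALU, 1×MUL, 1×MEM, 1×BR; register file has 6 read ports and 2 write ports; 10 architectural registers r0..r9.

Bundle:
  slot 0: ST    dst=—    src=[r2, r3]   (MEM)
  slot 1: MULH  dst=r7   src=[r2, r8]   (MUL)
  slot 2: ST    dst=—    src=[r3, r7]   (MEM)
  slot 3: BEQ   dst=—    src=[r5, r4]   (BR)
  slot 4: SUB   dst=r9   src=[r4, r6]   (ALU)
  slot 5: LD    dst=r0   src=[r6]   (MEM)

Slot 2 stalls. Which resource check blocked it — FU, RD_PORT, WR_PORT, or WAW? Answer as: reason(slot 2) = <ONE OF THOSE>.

[0] MEM needs rd=2 wr=0: ok; after: ALU=1 MUL=1 MEM=0 BR=1, R=4, W=2
[1] MUL needs rd=2 wr=1: ok; after: ALU=1 MUL=0 MEM=0 BR=1, R=2, W=1
[2] MEM needs rd=2 wr=0: FU; after: ALU=1 MUL=0 MEM=0 BR=1, R=2, W=1
[3] BR needs rd=2 wr=0: ok; after: ALU=1 MUL=0 MEM=0 BR=0, R=0, W=1
[4] ALU needs rd=2 wr=1: RD_PORT; after: ALU=1 MUL=0 MEM=0 BR=0, R=0, W=1
[5] MEM needs rd=1 wr=1: FU; after: ALU=1 MUL=0 MEM=0 BR=0, R=0, W=1

reason(slot 2) = FU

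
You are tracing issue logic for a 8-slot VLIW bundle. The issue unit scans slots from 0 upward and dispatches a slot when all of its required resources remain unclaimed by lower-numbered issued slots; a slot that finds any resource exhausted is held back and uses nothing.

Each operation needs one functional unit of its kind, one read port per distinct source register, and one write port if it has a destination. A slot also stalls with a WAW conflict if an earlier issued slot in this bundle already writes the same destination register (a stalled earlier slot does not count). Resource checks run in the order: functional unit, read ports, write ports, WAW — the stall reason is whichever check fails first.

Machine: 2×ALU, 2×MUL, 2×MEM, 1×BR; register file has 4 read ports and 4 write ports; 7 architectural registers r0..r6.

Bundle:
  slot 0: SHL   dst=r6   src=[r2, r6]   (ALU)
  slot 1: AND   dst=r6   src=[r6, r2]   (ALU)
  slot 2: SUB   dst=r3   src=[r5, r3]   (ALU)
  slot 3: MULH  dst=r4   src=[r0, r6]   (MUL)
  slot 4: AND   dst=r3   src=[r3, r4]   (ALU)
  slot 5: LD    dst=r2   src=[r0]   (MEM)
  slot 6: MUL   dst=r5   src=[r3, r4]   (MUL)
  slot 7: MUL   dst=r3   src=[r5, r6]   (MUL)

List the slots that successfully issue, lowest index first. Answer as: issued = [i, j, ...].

issued = [0, 2]

#0 ALU src=r2,r6 dispatched  <A:1 Mu:2 Ld:2 B:1 rd:2 wr:3>
#1 ALU src=r6,r2 held:WAW  <A:1 Mu:2 Ld:2 B:1 rd:2 wr:3>
#2 ALU src=r5,r3 dispatched  <A:0 Mu:2 Ld:2 B:1 rd:0 wr:2>
#3 MUL src=r0,r6 held:RD_PORT  <A:0 Mu:2 Ld:2 B:1 rd:0 wr:2>
#4 ALU src=r3,r4 held:FU  <A:0 Mu:2 Ld:2 B:1 rd:0 wr:2>
#5 MEM src=r0 held:RD_PORT  <A:0 Mu:2 Ld:2 B:1 rd:0 wr:2>
#6 MUL src=r3,r4 held:RD_PORT  <A:0 Mu:2 Ld:2 B:1 rd:0 wr:2>
#7 MUL src=r5,r6 held:RD_PORT  <A:0 Mu:2 Ld:2 B:1 rd:0 wr:2>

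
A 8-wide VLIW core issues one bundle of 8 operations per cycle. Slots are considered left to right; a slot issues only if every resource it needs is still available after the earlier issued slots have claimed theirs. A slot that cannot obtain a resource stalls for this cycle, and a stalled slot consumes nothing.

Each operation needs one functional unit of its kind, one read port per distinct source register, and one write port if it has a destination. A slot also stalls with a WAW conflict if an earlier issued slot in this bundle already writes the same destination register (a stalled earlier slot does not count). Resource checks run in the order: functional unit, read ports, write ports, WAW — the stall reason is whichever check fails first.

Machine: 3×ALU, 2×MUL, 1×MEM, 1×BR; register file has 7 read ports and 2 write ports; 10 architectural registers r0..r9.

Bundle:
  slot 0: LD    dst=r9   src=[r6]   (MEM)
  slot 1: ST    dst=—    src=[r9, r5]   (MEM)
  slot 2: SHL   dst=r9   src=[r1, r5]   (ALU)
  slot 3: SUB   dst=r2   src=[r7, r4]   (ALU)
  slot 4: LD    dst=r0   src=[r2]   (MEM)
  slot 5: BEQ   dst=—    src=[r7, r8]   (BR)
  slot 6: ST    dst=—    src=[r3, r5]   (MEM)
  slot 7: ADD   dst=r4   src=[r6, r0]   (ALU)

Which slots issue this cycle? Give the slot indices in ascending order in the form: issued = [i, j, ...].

issued = [0, 3, 5]

(0) want 1×MEM +1rd +1wr — yes → AL3|MU2|ME0|BR1|rd6|wr1
(1) want 1×MEM +2rd +0wr — FU → AL3|MU2|ME0|BR1|rd6|wr1
(2) want 1×ALU +2rd +1wr — WAW → AL3|MU2|ME0|BR1|rd6|wr1
(3) want 1×ALU +2rd +1wr — yes → AL2|MU2|ME0|BR1|rd4|wr0
(4) want 1×MEM +1rd +1wr — FU → AL2|MU2|ME0|BR1|rd4|wr0
(5) want 1×BR +2rd +0wr — yes → AL2|MU2|ME0|BR0|rd2|wr0
(6) want 1×MEM +2rd +0wr — FU → AL2|MU2|ME0|BR0|rd2|wr0
(7) want 1×ALU +2rd +1wr — WR_PORT → AL2|MU2|ME0|BR0|rd2|wr0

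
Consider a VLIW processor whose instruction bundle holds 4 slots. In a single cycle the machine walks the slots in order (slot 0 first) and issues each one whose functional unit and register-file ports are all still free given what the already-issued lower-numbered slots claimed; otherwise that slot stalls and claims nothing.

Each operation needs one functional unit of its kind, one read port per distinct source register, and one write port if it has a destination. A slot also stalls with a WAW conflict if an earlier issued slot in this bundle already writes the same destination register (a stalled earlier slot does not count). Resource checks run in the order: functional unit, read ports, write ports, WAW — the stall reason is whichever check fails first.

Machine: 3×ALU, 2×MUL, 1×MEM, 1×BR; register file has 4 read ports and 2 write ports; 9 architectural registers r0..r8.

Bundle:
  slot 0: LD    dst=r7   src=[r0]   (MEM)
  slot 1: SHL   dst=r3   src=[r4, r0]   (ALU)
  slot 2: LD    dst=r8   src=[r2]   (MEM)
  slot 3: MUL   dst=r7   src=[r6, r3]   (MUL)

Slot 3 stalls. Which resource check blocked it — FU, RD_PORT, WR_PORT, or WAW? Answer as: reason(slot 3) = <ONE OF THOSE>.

slot 0 (MEM): ISSUE — free A3,Mu2,Ld0,B1 rp3 wp1
slot 1 (ALU): ISSUE — free A2,Mu2,Ld0,B1 rp1 wp0
slot 2 (MEM): stall FU — free A2,Mu2,Ld0,B1 rp1 wp0
slot 3 (MUL): stall RD_PORT — free A2,Mu2,Ld0,B1 rp1 wp0

reason(slot 3) = RD_PORT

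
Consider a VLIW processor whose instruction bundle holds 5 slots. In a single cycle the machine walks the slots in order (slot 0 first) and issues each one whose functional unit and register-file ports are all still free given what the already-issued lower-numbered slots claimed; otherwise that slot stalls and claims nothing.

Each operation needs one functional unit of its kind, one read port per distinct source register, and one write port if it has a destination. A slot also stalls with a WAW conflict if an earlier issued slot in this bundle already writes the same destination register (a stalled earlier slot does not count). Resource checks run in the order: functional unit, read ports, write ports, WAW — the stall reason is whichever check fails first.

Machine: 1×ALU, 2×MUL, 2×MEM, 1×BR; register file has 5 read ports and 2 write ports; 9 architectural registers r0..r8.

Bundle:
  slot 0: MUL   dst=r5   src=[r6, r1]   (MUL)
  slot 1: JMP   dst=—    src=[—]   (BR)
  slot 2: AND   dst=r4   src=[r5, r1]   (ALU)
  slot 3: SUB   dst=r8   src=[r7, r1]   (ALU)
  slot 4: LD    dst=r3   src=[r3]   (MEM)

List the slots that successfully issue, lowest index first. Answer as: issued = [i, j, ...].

#0 MUL src=r6,r1 dispatched  <A:1 Mu:1 Ld:2 B:1 rd:3 wr:1>
#1 BR src=- dispatched  <A:1 Mu:1 Ld:2 B:0 rd:3 wr:1>
#2 ALU src=r5,r1 dispatched  <A:0 Mu:1 Ld:2 B:0 rd:1 wr:0>
#3 ALU src=r7,r1 held:FU  <A:0 Mu:1 Ld:2 B:0 rd:1 wr:0>
#4 MEM src=r3 held:WR_PORT  <A:0 Mu:1 Ld:2 B:0 rd:1 wr:0>

issued = [0, 1, 2]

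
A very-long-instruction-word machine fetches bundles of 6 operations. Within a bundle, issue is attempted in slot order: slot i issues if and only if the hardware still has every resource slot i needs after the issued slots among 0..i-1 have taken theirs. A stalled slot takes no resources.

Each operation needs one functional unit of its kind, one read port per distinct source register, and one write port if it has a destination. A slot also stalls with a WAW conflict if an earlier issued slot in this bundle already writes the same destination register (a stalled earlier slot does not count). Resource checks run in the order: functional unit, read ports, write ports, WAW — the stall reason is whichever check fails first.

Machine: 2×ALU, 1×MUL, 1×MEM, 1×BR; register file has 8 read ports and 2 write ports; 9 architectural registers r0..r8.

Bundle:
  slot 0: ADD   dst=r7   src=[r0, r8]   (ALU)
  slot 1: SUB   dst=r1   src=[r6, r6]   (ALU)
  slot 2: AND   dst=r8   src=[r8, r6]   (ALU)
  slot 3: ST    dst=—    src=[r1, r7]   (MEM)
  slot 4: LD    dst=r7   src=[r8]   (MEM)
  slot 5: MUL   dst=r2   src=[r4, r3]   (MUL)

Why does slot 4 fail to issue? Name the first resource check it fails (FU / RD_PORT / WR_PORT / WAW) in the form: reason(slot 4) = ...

reason(slot 4) = FU

(0) want 1×ALU +2rd +1wr — yes → AL1|MU1|ME1|BR1|rd6|wr1
(1) want 1×ALU +1rd +1wr — yes → AL0|MU1|ME1|BR1|rd5|wr0
(2) want 1×ALU +2rd +1wr — FU → AL0|MU1|ME1|BR1|rd5|wr0
(3) want 1×MEM +2rd +0wr — yes → AL0|MU1|ME0|BR1|rd3|wr0
(4) want 1×MEM +1rd +1wr — FU → AL0|MU1|ME0|BR1|rd3|wr0
(5) want 1×MUL +2rd +1wr — WR_PORT → AL0|MU1|ME0|BR1|rd3|wr0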